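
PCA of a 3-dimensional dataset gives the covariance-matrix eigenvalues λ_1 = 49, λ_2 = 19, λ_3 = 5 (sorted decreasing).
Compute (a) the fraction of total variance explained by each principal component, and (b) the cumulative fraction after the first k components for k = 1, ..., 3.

Step 1 — total variance = trace(Sigma) = Σ λ_i = 49 + 19 + 5 = 73.

Step 2 — fraction explained by component i = λ_i / Σ λ:
  PC1: 49/73 = 0.6712
  PC2: 19/73 = 0.2603
  PC3: 5/73 = 0.0685

Step 3 — cumulative fraction after k components = (λ_1 + ... + λ_k) / Σ λ:
  k = 1: 49/73 = 0.6712
  k = 2: (49 + 19)/73 = 68/73 = 0.9315
  k = 3: (49 + 19 + 5)/73 = 73/73 = 1

Summary (fraction, with percent):

explained: PC1 0.6712 (67.12%), PC2 0.2603 (26.03%), PC3 0.0685 (6.85%);  cumulative: 0.6712, 0.9315, 1


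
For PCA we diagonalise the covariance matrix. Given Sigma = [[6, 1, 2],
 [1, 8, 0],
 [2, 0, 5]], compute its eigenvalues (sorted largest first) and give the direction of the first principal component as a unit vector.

Step 1 — characteristic polynomial p(λ) = det(λI - Sigma) = λ³ - tr·λ² + c_1·λ - det, where tr = trace, c_1 = sum of the principal 2×2 minors, det = det(Sigma):
  tr = 6 + 8 + 5 = 19,
  c_1 = (6·8 - (1)²) + (6·5 - (2)²) + (8·5 - (0)²) = 47 + 26 + 40 = 113,
  det = 6·(8·5 - (0)²) - (1)·((1)·5 - (0)·(2)) + (2)·((1)·(0) - 8·(2)) = 6·(40) - (1)·(5) + (2)·(-16) = 203.
  So p(λ) = λ³ - 19λ² + 113λ - 203.
Step 2 — look for an integer root (rational root theorem: any rational root is an integer divisor of 203). Testing λ = 7:
  p(7) = 343 - 931 + 791 - 203 = 0  ✓
  Dividing out (λ - 7): p(λ) = (λ - 7)(λ² - 12λ + 29).
Step 3 — remaining eigenvalues from the quadratic λ² - 12λ + 29 = 0:
  Δ = 12² - 4·29 = 144 - 116 = 28,  λ = (12 ± √28)/2 = (12 ± 5.2915)/2 ≈ 8.6458 or 3.3542.
  Sorted: λ_1 = 8.6458,  λ_2 = 7,  λ_3 = 3.3542  (check: sum = 19 = tr ✓).

Step 4 — unit eigenvector for λ_1 ≈ 8.6458: v spans the null space of (Sigma - λ_1 I), whose rows are
  r_1 = (-2.6458, 1, 2),  r_2 = (1, -0.6458, 0),  r_3 = (2, 0, -3.6458).
  v is orthogonal to every row, so take v ∝ r_1 × r_2 = ((1)·(0) - (2)·(-0.6458), (2)·(1) - (-2.6458)·(0), (-2.6458)·(-0.6458) - (1)·(1)) ≈ (1.2915, 2, 0.7085).
  Let u = (1.2915, 2, 0.7085).
  ||u|| = √((1.2915)² + (2)² + (0.7085)²) = √(6.1699) ≈ 2.4839,  v_1 = u/||u|| ≈ (0.5199, 0.8052, 0.2852) (||v_1|| = 1).

λ_1 = 8.6458,  λ_2 = 7,  λ_3 = 3.3542;  v_1 ≈ (0.5199, 0.8052, 0.2852)


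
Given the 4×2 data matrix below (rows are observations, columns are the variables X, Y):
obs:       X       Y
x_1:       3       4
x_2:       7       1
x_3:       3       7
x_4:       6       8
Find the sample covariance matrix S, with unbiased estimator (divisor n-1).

Step 1 — column means:
  mean(X) = (3 + 7 + 3 + 6) / 4 = 19/4 = 4.75
  mean(Y) = (4 + 1 + 7 + 8) / 4 = 20/4 = 5

Step 2 — sample covariance S[i,j] = (1/(n-1)) · Σ_k (x_{k,i} - mean_i) · (x_{k,j} - mean_j), with n-1 = 3.
  S[X,X] = ((-1.75)·(-1.75) + (2.25)·(2.25) + (-1.75)·(-1.75) + (1.25)·(1.25)) / 3 = 12.75/3 = 4.25
  S[X,Y] = ((-1.75)·(-1) + (2.25)·(-4) + (-1.75)·(2) + (1.25)·(3)) / 3 = -7/3 = -2.3333
  S[Y,Y] = ((-1)·(-1) + (-4)·(-4) + (2)·(2) + (3)·(3)) / 3 = 30/3 = 10

S is symmetric (S[j,i] = S[i,j]). Assembling:

S = [[4.25, -2.3333],
 [-2.3333, 10]]


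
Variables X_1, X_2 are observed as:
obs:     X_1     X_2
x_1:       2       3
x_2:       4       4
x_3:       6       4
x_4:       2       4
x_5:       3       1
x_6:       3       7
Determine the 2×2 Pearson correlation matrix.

Step 1 — column means:
  mean(X_1) = (2 + 4 + 6 + 2 + 3 + 3) / 6 = 20/6 = 3.3333
  mean(X_2) = (3 + 4 + 4 + 4 + 1 + 7) / 6 = 23/6 = 3.8333

Step 2 — sample variances and covariances s[i,j] = (1/(n-1)) · Σ_k (x_{k,i} - mean_i) · (x_{k,j} - mean_j), with n-1 = 5:
  s[X_1,X_1] = ((-1.3333)·(-1.3333) + (0.6667)·(0.6667) + (2.6667)·(2.6667) + (-1.3333)·(-1.3333) + (-0.3333)·(-0.3333) + (-0.3333)·(-0.3333)) / 5 = 11.3333/5 = 2.2667
  s[X_1,X_2] = ((-1.3333)·(-0.8333) + (0.6667)·(0.1667) + (2.6667)·(0.1667) + (-1.3333)·(0.1667) + (-0.3333)·(-2.8333) + (-0.3333)·(3.1667)) / 5 = 1.3333/5 = 0.2667
  s[X_2,X_2] = ((-0.8333)·(-0.8333) + (0.1667)·(0.1667) + (0.1667)·(0.1667) + (0.1667)·(0.1667) + (-2.8333)·(-2.8333) + (3.1667)·(3.1667)) / 5 = 18.8333/5 = 3.7667
  Sample standard deviations s_i = √(s[i,i]):
  s(X_1) = √(2.2667) = 1.5055
  s(X_2) = √(3.7667) = 1.9408

Step 3 — r_{ij} = s_{ij} / (s_i · s_j):
  r[X_1,X_1] = 1 (diagonal).
  r[X_1,X_2] = 0.2667 / (1.5055 · 1.9408) = 0.2667 / 2.9219 = 0.0913
  r[X_2,X_2] = 1 (diagonal).

R is symmetric with unit diagonal. Assembling:

R = [[1, 0.0913],
 [0.0913, 1]]


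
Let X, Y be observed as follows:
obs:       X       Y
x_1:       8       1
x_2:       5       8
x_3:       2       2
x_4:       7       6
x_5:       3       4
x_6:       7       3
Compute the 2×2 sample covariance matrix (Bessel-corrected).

Step 1 — column means:
  mean(X) = (8 + 5 + 2 + 7 + 3 + 7) / 6 = 32/6 = 5.3333
  mean(Y) = (1 + 8 + 2 + 6 + 4 + 3) / 6 = 24/6 = 4

Step 2 — sample covariance S[i,j] = (1/(n-1)) · Σ_k (x_{k,i} - mean_i) · (x_{k,j} - mean_j), with n-1 = 5.
  S[X,X] = ((2.6667)·(2.6667) + (-0.3333)·(-0.3333) + (-3.3333)·(-3.3333) + (1.6667)·(1.6667) + (-2.3333)·(-2.3333) + (1.6667)·(1.6667)) / 5 = 29.3333/5 = 5.8667
  S[X,Y] = ((2.6667)·(-3) + (-0.3333)·(4) + (-3.3333)·(-2) + (1.6667)·(2) + (-2.3333)·(0) + (1.6667)·(-1)) / 5 = -1/5 = -0.2
  S[Y,Y] = ((-3)·(-3) + (4)·(4) + (-2)·(-2) + (2)·(2) + (0)·(0) + (-1)·(-1)) / 5 = 34/5 = 6.8

S is symmetric (S[j,i] = S[i,j]). Assembling:

S = [[5.8667, -0.2],
 [-0.2, 6.8]]


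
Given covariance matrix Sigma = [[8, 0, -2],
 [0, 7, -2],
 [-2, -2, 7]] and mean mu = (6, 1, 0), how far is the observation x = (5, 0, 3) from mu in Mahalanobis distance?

Step 1 — centre the observation: (x - mu) = (-1, -1, 3).

Step 2 — invert Sigma (cofactor / det for 3×3, or solve directly):
  Sigma^{-1} = [[0.1355, 0.012, 0.0422],
 [0.012, 0.1566, 0.0482],
 [0.0422, 0.0482, 0.1687]].

Step 3 — form the quadratic (x - mu)^T · Sigma^{-1} · (x - mu):
  Sigma^{-1} · (x - mu) = (-0.0211, -0.0241, 0.4157).
  (x - mu)^T · [Sigma^{-1} · (x - mu)] = (-1)·(-0.0211) + (-1)·(-0.0241) + (3)·(0.4157) = 1.2922.

Step 4 — take square root: d = √(1.2922) ≈ 1.1367.

d(x, mu) = √(1.2922) ≈ 1.1367


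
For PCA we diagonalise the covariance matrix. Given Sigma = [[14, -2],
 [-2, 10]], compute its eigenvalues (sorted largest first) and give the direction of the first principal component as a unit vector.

Step 1 — characteristic polynomial of 2×2 Sigma:
  det(Sigma - λI) = λ² - trace · λ + det = 0.
  trace = 14 + 10 = 24, det = 14·10 - (-2)² = 136.
Step 2 — discriminant:
  Δ = trace² - 4·det = 576 - 544 = 32.
Step 3 — eigenvalues:
  λ = (trace ± √Δ)/2 = (24 ± 5.6569)/2,
  λ_1 = 14.8284,  λ_2 = 9.1716.

Step 4 — unit eigenvector for λ_1: solve (Sigma - λ_1 I)v = 0. First row:
  (14 - 14.8284)·v_x + (-2)·v_y = 0, i.e. (-0.8284)·v_x + (-2)·v_y = 0,
  so v ∝ (b, λ_1 - a) = (-2, 0.8284); multiply by -1 so the first entry is positive: u = (2, -0.8284).
  ||u|| = √((2)² + (-0.8284)²) = √(4.6863) ≈ 2.1648,
  v_1 = u/||u|| ≈ (0.9239, -0.3827) (||v_1|| = 1).

λ_1 = 14.8284,  λ_2 = 9.1716;  v_1 ≈ (0.9239, -0.3827)


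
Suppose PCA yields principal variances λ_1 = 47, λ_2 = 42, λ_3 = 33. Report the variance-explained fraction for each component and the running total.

Step 1 — total variance = trace(Sigma) = Σ λ_i = 47 + 42 + 33 = 122.

Step 2 — fraction explained by component i = λ_i / Σ λ:
  PC1: 47/122 = 0.3852
  PC2: 42/122 = 0.3443
  PC3: 33/122 = 0.2705

Step 3 — cumulative fraction after k components = (λ_1 + ... + λ_k) / Σ λ:
  k = 1: 47/122 = 0.3852
  k = 2: (47 + 42)/122 = 89/122 = 0.7295
  k = 3: (47 + 42 + 33)/122 = 122/122 = 1

Summary (fraction, with percent):

explained: PC1 0.3852 (38.52%), PC2 0.3443 (34.43%), PC3 0.2705 (27.05%);  cumulative: 0.3852, 0.7295, 1


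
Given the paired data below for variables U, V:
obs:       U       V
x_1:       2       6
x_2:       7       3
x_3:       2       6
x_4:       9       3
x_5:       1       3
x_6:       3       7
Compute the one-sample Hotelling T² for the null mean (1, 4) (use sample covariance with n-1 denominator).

Step 1 — sample mean vector:
  mean(U) = (2 + 7 + 2 + 9 + 1 + 3) / 6 = 24/6 = 4
  mean(V) = (6 + 3 + 6 + 3 + 3 + 7) / 6 = 28/6 = 4.6667
  x̄ = (4, 4.6667),  deviation x̄ - mu_0 = (4, 4.6667) - (1, 4) = (3, 0.6667).

Step 2 — sample covariance matrix, S[i,j] = (1/(n-1)) · Σ_k (x_{k,i} - mean_i) · (x_{k,j} - mean_j), divisor n-1 = 5:
  S[U,U] = ((-2)·(-2) + (3)·(3) + (-2)·(-2) + (5)·(5) + (-3)·(-3) + (-1)·(-1)) / 5 = 52/5 = 10.4
  S[U,V] = ((-2)·(1.3333) + (3)·(-1.6667) + (-2)·(1.3333) + (5)·(-1.6667) + (-3)·(-1.6667) + (-1)·(2.3333)) / 5 = -16/5 = -3.2
  S[V,V] = ((1.3333)·(1.3333) + (-1.6667)·(-1.6667) + (1.3333)·(1.3333) + (-1.6667)·(-1.6667) + (-1.6667)·(-1.6667) + (2.3333)·(2.3333)) / 5 = 17.3333/5 = 3.4667
  S = [[10.4, -3.2],
 [-3.2, 3.4667]].

Step 3 — invert S. det(S) = 10.4·3.4667 - (-3.2)² = 25.8133.
  S^{-1} = (1/det) · [[d, -b], [-b, a]] = [[0.1343, 0.124],
 [0.124, 0.4029]].

Step 4 — quadratic form (x̄ - mu_0)^T · S^{-1} · (x̄ - mu_0):
  S^{-1} · (x̄ - mu_0) = (0.4855, 0.6405),
  (x̄ - mu_0)^T · [...] = (3)·(0.4855) + (0.6667)·(0.6405) = 1.8836.

Step 5 — scale by n: T² = 6 · 1.8836 = 11.3017.

T² ≈ 11.3017


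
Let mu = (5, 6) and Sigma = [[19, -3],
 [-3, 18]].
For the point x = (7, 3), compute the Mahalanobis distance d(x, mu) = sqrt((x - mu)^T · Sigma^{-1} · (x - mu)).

Step 1 — centre the observation: (x - mu) = (2, -3).

Step 2 — invert Sigma. det(Sigma) = 19·18 - (-3)² = 333.
  Sigma^{-1} = (1/det) · [[d, -b], [-b, a]] = [[0.0541, 0.009],
 [0.009, 0.0571]].

Step 3 — form the quadratic (x - mu)^T · Sigma^{-1} · (x - mu):
  Sigma^{-1} · (x - mu) = (0.0811, -0.1532).
  (x - mu)^T · [Sigma^{-1} · (x - mu)] = (2)·(0.0811) + (-3)·(-0.1532) = 0.6216.

Step 4 — take square root: d = √(0.6216) ≈ 0.7884.

d(x, mu) = √(0.6216) ≈ 0.7884


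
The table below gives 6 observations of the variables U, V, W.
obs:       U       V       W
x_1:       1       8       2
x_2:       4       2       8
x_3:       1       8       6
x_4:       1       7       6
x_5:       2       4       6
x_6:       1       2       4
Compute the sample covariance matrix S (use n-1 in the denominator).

Step 1 — column means:
  mean(U) = (1 + 4 + 1 + 1 + 2 + 1) / 6 = 10/6 = 1.6667
  mean(V) = (8 + 2 + 8 + 7 + 4 + 2) / 6 = 31/6 = 5.1667
  mean(W) = (2 + 8 + 6 + 6 + 6 + 4) / 6 = 32/6 = 5.3333

Step 2 — sample covariance S[i,j] = (1/(n-1)) · Σ_k (x_{k,i} - mean_i) · (x_{k,j} - mean_j), with n-1 = 5.
  S[U,U] = ((-0.6667)·(-0.6667) + (2.3333)·(2.3333) + (-0.6667)·(-0.6667) + (-0.6667)·(-0.6667) + (0.3333)·(0.3333) + (-0.6667)·(-0.6667)) / 5 = 7.3333/5 = 1.4667
  S[U,V] = ((-0.6667)·(2.8333) + (2.3333)·(-3.1667) + (-0.6667)·(2.8333) + (-0.6667)·(1.8333) + (0.3333)·(-1.1667) + (-0.6667)·(-3.1667)) / 5 = -10.6667/5 = -2.1333
  S[U,W] = ((-0.6667)·(-3.3333) + (2.3333)·(2.6667) + (-0.6667)·(0.6667) + (-0.6667)·(0.6667) + (0.3333)·(0.6667) + (-0.6667)·(-1.3333)) / 5 = 8.6667/5 = 1.7333
  S[V,V] = ((2.8333)·(2.8333) + (-3.1667)·(-3.1667) + (2.8333)·(2.8333) + (1.8333)·(1.8333) + (-1.1667)·(-1.1667) + (-3.1667)·(-3.1667)) / 5 = 40.8333/5 = 8.1667
  S[V,W] = ((2.8333)·(-3.3333) + (-3.1667)·(2.6667) + (2.8333)·(0.6667) + (1.8333)·(0.6667) + (-1.1667)·(0.6667) + (-3.1667)·(-1.3333)) / 5 = -11.3333/5 = -2.2667
  S[W,W] = ((-3.3333)·(-3.3333) + (2.6667)·(2.6667) + (0.6667)·(0.6667) + (0.6667)·(0.6667) + (0.6667)·(0.6667) + (-1.3333)·(-1.3333)) / 5 = 21.3333/5 = 4.2667

S is symmetric (S[j,i] = S[i,j]). Assembling:

S = [[1.4667, -2.1333, 1.7333],
 [-2.1333, 8.1667, -2.2667],
 [1.7333, -2.2667, 4.2667]]


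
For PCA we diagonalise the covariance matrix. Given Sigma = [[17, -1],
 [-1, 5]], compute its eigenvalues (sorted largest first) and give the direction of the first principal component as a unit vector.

Step 1 — characteristic polynomial of 2×2 Sigma:
  det(Sigma - λI) = λ² - trace · λ + det = 0.
  trace = 17 + 5 = 22, det = 17·5 - (-1)² = 84.
Step 2 — discriminant:
  Δ = trace² - 4·det = 484 - 336 = 148.
Step 3 — eigenvalues:
  λ = (trace ± √Δ)/2 = (22 ± 12.1655)/2,
  λ_1 = 17.0828,  λ_2 = 4.9172.

Step 4 — unit eigenvector for λ_1: solve (Sigma - λ_1 I)v = 0. First row:
  (17 - 17.0828)·v_x + (-1)·v_y = 0, i.e. (-0.0828)·v_x + (-1)·v_y = 0,
  so v ∝ (b, λ_1 - a) = (-1, 0.0828); multiply by -1 so the first entry is positive: u = (1, -0.0828).
  ||u|| = √((1)² + (-0.0828)²) = √(1.0068) ≈ 1.0034,
  v_1 = u/||u|| ≈ (0.9966, -0.0825) (||v_1|| = 1).

λ_1 = 17.0828,  λ_2 = 4.9172;  v_1 ≈ (0.9966, -0.0825)


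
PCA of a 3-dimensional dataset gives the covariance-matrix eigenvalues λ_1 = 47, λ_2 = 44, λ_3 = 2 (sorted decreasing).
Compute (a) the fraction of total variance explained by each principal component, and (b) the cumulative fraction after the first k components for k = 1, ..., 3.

Step 1 — total variance = trace(Sigma) = Σ λ_i = 47 + 44 + 2 = 93.

Step 2 — fraction explained by component i = λ_i / Σ λ:
  PC1: 47/93 = 0.5054
  PC2: 44/93 = 0.4731
  PC3: 2/93 = 0.0215

Step 3 — cumulative fraction after k components = (λ_1 + ... + λ_k) / Σ λ:
  k = 1: 47/93 = 0.5054
  k = 2: (47 + 44)/93 = 91/93 = 0.9785
  k = 3: (47 + 44 + 2)/93 = 93/93 = 1

Summary (fraction, with percent):

explained: PC1 0.5054 (50.54%), PC2 0.4731 (47.31%), PC3 0.0215 (2.15%);  cumulative: 0.5054, 0.9785, 1


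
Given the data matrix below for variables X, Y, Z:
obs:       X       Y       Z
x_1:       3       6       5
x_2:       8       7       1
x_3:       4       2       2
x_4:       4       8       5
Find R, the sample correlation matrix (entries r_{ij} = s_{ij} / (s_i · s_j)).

Step 1 — column means:
  mean(X) = (3 + 8 + 4 + 4) / 4 = 19/4 = 4.75
  mean(Y) = (6 + 7 + 2 + 8) / 4 = 23/4 = 5.75
  mean(Z) = (5 + 1 + 2 + 5) / 4 = 13/4 = 3.25

Step 2 — sample variances and covariances s[i,j] = (1/(n-1)) · Σ_k (x_{k,i} - mean_i) · (x_{k,j} - mean_j), with n-1 = 3:
  s[X,X] = ((-1.75)·(-1.75) + (3.25)·(3.25) + (-0.75)·(-0.75) + (-0.75)·(-0.75)) / 3 = 14.75/3 = 4.9167
  s[X,Y] = ((-1.75)·(0.25) + (3.25)·(1.25) + (-0.75)·(-3.75) + (-0.75)·(2.25)) / 3 = 4.75/3 = 1.5833
  s[X,Z] = ((-1.75)·(1.75) + (3.25)·(-2.25) + (-0.75)·(-1.25) + (-0.75)·(1.75)) / 3 = -10.75/3 = -3.5833
  s[Y,Y] = ((0.25)·(0.25) + (1.25)·(1.25) + (-3.75)·(-3.75) + (2.25)·(2.25)) / 3 = 20.75/3 = 6.9167
  s[Y,Z] = ((0.25)·(1.75) + (1.25)·(-2.25) + (-3.75)·(-1.25) + (2.25)·(1.75)) / 3 = 6.25/3 = 2.0833
  s[Z,Z] = ((1.75)·(1.75) + (-2.25)·(-2.25) + (-1.25)·(-1.25) + (1.75)·(1.75)) / 3 = 12.75/3 = 4.25
  Sample standard deviations s_i = √(s[i,i]):
  s(X) = √(4.9167) = 2.2174
  s(Y) = √(6.9167) = 2.63
  s(Z) = √(4.25) = 2.0616

Step 3 — r_{ij} = s_{ij} / (s_i · s_j):
  r[X,X] = 1 (diagonal).
  r[X,Y] = 1.5833 / (2.2174 · 2.63) = 1.5833 / 5.8315 = 0.2715
  r[X,Z] = -3.5833 / (2.2174 · 2.0616) = -3.5833 / 4.5712 = -0.7839
  r[Y,Y] = 1 (diagonal).
  r[Y,Z] = 2.0833 / (2.63 · 2.0616) = 2.0833 / 5.4218 = 0.3843
  r[Z,Z] = 1 (diagonal).

R is symmetric with unit diagonal. Assembling:

R = [[1, 0.2715, -0.7839],
 [0.2715, 1, 0.3843],
 [-0.7839, 0.3843, 1]]


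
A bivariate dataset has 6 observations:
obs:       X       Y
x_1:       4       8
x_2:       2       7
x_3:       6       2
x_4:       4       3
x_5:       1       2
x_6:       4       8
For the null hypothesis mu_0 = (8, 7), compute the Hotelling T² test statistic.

Step 1 — sample mean vector:
  mean(X) = (4 + 2 + 6 + 4 + 1 + 4) / 6 = 21/6 = 3.5
  mean(Y) = (8 + 7 + 2 + 3 + 2 + 8) / 6 = 30/6 = 5
  x̄ = (3.5, 5),  deviation x̄ - mu_0 = (3.5, 5) - (8, 7) = (-4.5, -2).

Step 2 — sample covariance matrix, S[i,j] = (1/(n-1)) · Σ_k (x_{k,i} - mean_i) · (x_{k,j} - mean_j), divisor n-1 = 5:
  S[X,X] = ((0.5)·(0.5) + (-1.5)·(-1.5) + (2.5)·(2.5) + (0.5)·(0.5) + (-2.5)·(-2.5) + (0.5)·(0.5)) / 5 = 15.5/5 = 3.1
  S[X,Y] = ((0.5)·(3) + (-1.5)·(2) + (2.5)·(-3) + (0.5)·(-2) + (-2.5)·(-3) + (0.5)·(3)) / 5 = -1/5 = -0.2
  S[Y,Y] = ((3)·(3) + (2)·(2) + (-3)·(-3) + (-2)·(-2) + (-3)·(-3) + (3)·(3)) / 5 = 44/5 = 8.8
  S = [[3.1, -0.2],
 [-0.2, 8.8]].

Step 3 — invert S. det(S) = 3.1·8.8 - (-0.2)² = 27.24.
  S^{-1} = (1/det) · [[d, -b], [-b, a]] = [[0.3231, 0.0073],
 [0.0073, 0.1138]].

Step 4 — quadratic form (x̄ - mu_0)^T · S^{-1} · (x̄ - mu_0):
  S^{-1} · (x̄ - mu_0) = (-1.4684, -0.2606),
  (x̄ - mu_0)^T · [...] = (-4.5)·(-1.4684) + (-2)·(-0.2606) = 7.1292.

Step 5 — scale by n: T² = 6 · 7.1292 = 42.7753.

T² ≈ 42.7753


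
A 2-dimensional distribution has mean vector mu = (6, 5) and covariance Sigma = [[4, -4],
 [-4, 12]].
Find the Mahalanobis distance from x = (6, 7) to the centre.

Step 1 — centre the observation: (x - mu) = (0, 2).

Step 2 — invert Sigma. det(Sigma) = 4·12 - (-4)² = 32.
  Sigma^{-1} = (1/det) · [[d, -b], [-b, a]] = [[0.375, 0.125],
 [0.125, 0.125]].

Step 3 — form the quadratic (x - mu)^T · Sigma^{-1} · (x - mu):
  Sigma^{-1} · (x - mu) = (0.25, 0.25).
  (x - mu)^T · [Sigma^{-1} · (x - mu)] = (0)·(0.25) + (2)·(0.25) = 0.5.

Step 4 — take square root: d = √(0.5) ≈ 0.7071.

d(x, mu) = √(0.5) ≈ 0.7071


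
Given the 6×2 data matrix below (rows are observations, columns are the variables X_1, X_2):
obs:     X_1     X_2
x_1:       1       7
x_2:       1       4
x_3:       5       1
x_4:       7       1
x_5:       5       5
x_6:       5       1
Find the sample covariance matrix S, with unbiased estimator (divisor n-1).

Step 1 — column means:
  mean(X_1) = (1 + 1 + 5 + 7 + 5 + 5) / 6 = 24/6 = 4
  mean(X_2) = (7 + 4 + 1 + 1 + 5 + 1) / 6 = 19/6 = 3.1667

Step 2 — sample covariance S[i,j] = (1/(n-1)) · Σ_k (x_{k,i} - mean_i) · (x_{k,j} - mean_j), with n-1 = 5.
  S[X_1,X_1] = ((-3)·(-3) + (-3)·(-3) + (1)·(1) + (3)·(3) + (1)·(1) + (1)·(1)) / 5 = 30/5 = 6
  S[X_1,X_2] = ((-3)·(3.8333) + (-3)·(0.8333) + (1)·(-2.1667) + (3)·(-2.1667) + (1)·(1.8333) + (1)·(-2.1667)) / 5 = -23/5 = -4.6
  S[X_2,X_2] = ((3.8333)·(3.8333) + (0.8333)·(0.8333) + (-2.1667)·(-2.1667) + (-2.1667)·(-2.1667) + (1.8333)·(1.8333) + (-2.1667)·(-2.1667)) / 5 = 32.8333/5 = 6.5667

S is symmetric (S[j,i] = S[i,j]). Assembling:

S = [[6, -4.6],
 [-4.6, 6.5667]]


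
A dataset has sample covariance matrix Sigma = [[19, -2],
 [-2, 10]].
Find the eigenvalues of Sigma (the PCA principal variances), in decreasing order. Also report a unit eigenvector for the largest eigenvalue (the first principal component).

Step 1 — characteristic polynomial of 2×2 Sigma:
  det(Sigma - λI) = λ² - trace · λ + det = 0.
  trace = 19 + 10 = 29, det = 19·10 - (-2)² = 186.
Step 2 — discriminant:
  Δ = trace² - 4·det = 841 - 744 = 97.
Step 3 — eigenvalues:
  λ = (trace ± √Δ)/2 = (29 ± 9.8489)/2,
  λ_1 = 19.4244,  λ_2 = 9.5756.

Step 4 — unit eigenvector for λ_1: solve (Sigma - λ_1 I)v = 0. First row:
  (19 - 19.4244)·v_x + (-2)·v_y = 0, i.e. (-0.4244)·v_x + (-2)·v_y = 0,
  so v ∝ (b, λ_1 - a) = (-2, 0.4244); multiply by -1 so the first entry is positive: u = (2, -0.4244).
  ||u|| = √((2)² + (-0.4244)²) = √(4.1801) ≈ 2.0445,
  v_1 = u/||u|| ≈ (0.9782, -0.2076) (||v_1|| = 1).

λ_1 = 19.4244,  λ_2 = 9.5756;  v_1 ≈ (0.9782, -0.2076)


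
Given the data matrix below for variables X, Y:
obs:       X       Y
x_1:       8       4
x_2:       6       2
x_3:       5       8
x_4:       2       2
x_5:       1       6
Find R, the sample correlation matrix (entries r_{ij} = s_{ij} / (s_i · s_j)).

Step 1 — column means:
  mean(X) = (8 + 6 + 5 + 2 + 1) / 5 = 22/5 = 4.4
  mean(Y) = (4 + 2 + 8 + 2 + 6) / 5 = 22/5 = 4.4

Step 2 — sample variances and covariances s[i,j] = (1/(n-1)) · Σ_k (x_{k,i} - mean_i) · (x_{k,j} - mean_j), with n-1 = 4:
  s[X,X] = ((3.6)·(3.6) + (1.6)·(1.6) + (0.6)·(0.6) + (-2.4)·(-2.4) + (-3.4)·(-3.4)) / 4 = 33.2/4 = 8.3
  s[X,Y] = ((3.6)·(-0.4) + (1.6)·(-2.4) + (0.6)·(3.6) + (-2.4)·(-2.4) + (-3.4)·(1.6)) / 4 = -2.8/4 = -0.7
  s[Y,Y] = ((-0.4)·(-0.4) + (-2.4)·(-2.4) + (3.6)·(3.6) + (-2.4)·(-2.4) + (1.6)·(1.6)) / 4 = 27.2/4 = 6.8
  Sample standard deviations s_i = √(s[i,i]):
  s(X) = √(8.3) = 2.881
  s(Y) = √(6.8) = 2.6077

Step 3 — r_{ij} = s_{ij} / (s_i · s_j):
  r[X,X] = 1 (diagonal).
  r[X,Y] = -0.7 / (2.881 · 2.6077) = -0.7 / 7.5127 = -0.0932
  r[Y,Y] = 1 (diagonal).

R is symmetric with unit diagonal. Assembling:

R = [[1, -0.0932],
 [-0.0932, 1]]


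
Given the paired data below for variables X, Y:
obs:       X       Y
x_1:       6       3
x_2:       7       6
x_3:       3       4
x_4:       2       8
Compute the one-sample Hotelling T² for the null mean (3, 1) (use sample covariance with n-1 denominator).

Step 1 — sample mean vector:
  mean(X) = (6 + 7 + 3 + 2) / 4 = 18/4 = 4.5
  mean(Y) = (3 + 6 + 4 + 8) / 4 = 21/4 = 5.25
  x̄ = (4.5, 5.25),  deviation x̄ - mu_0 = (4.5, 5.25) - (3, 1) = (1.5, 4.25).

Step 2 — sample covariance matrix, S[i,j] = (1/(n-1)) · Σ_k (x_{k,i} - mean_i) · (x_{k,j} - mean_j), divisor n-1 = 3:
  S[X,X] = ((1.5)·(1.5) + (2.5)·(2.5) + (-1.5)·(-1.5) + (-2.5)·(-2.5)) / 3 = 17/3 = 5.6667
  S[X,Y] = ((1.5)·(-2.25) + (2.5)·(0.75) + (-1.5)·(-1.25) + (-2.5)·(2.75)) / 3 = -6.5/3 = -2.1667
  S[Y,Y] = ((-2.25)·(-2.25) + (0.75)·(0.75) + (-1.25)·(-1.25) + (2.75)·(2.75)) / 3 = 14.75/3 = 4.9167
  S = [[5.6667, -2.1667],
 [-2.1667, 4.9167]].

Step 3 — invert S. det(S) = 5.6667·4.9167 - (-2.1667)² = 23.1667.
  S^{-1} = (1/det) · [[d, -b], [-b, a]] = [[0.2122, 0.0935],
 [0.0935, 0.2446]].

Step 4 — quadratic form (x̄ - mu_0)^T · S^{-1} · (x̄ - mu_0):
  S^{-1} · (x̄ - mu_0) = (0.7158, 1.1799),
  (x̄ - mu_0)^T · [...] = (1.5)·(0.7158) + (4.25)·(1.1799) = 6.0881.

Step 5 — scale by n: T² = 4 · 6.0881 = 24.3525.

T² ≈ 24.3525


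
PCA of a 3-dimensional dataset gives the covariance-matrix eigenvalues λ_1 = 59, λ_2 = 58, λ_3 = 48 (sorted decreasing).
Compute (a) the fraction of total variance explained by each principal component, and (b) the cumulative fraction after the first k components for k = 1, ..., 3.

Step 1 — total variance = trace(Sigma) = Σ λ_i = 59 + 58 + 48 = 165.

Step 2 — fraction explained by component i = λ_i / Σ λ:
  PC1: 59/165 = 0.3576
  PC2: 58/165 = 0.3515
  PC3: 48/165 = 0.2909

Step 3 — cumulative fraction after k components = (λ_1 + ... + λ_k) / Σ λ:
  k = 1: 59/165 = 0.3576
  k = 2: (59 + 58)/165 = 117/165 = 0.7091
  k = 3: (59 + 58 + 48)/165 = 165/165 = 1

Summary (fraction, with percent):

explained: PC1 0.3576 (35.76%), PC2 0.3515 (35.15%), PC3 0.2909 (29.09%);  cumulative: 0.3576, 0.7091, 1


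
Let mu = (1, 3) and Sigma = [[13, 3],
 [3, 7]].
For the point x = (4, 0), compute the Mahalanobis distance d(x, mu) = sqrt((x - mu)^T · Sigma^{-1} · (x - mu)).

Step 1 — centre the observation: (x - mu) = (3, -3).

Step 2 — invert Sigma. det(Sigma) = 13·7 - (3)² = 82.
  Sigma^{-1} = (1/det) · [[d, -b], [-b, a]] = [[0.0854, -0.0366],
 [-0.0366, 0.1585]].

Step 3 — form the quadratic (x - mu)^T · Sigma^{-1} · (x - mu):
  Sigma^{-1} · (x - mu) = (0.3659, -0.5854).
  (x - mu)^T · [Sigma^{-1} · (x - mu)] = (3)·(0.3659) + (-3)·(-0.5854) = 2.8537.

Step 4 — take square root: d = √(2.8537) ≈ 1.6893.

d(x, mu) = √(2.8537) ≈ 1.6893


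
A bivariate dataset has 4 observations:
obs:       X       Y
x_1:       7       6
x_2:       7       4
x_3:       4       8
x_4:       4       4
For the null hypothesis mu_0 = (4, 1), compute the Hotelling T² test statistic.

Step 1 — sample mean vector:
  mean(X) = (7 + 7 + 4 + 4) / 4 = 22/4 = 5.5
  mean(Y) = (6 + 4 + 8 + 4) / 4 = 22/4 = 5.5
  x̄ = (5.5, 5.5),  deviation x̄ - mu_0 = (5.5, 5.5) - (4, 1) = (1.5, 4.5).

Step 2 — sample covariance matrix, S[i,j] = (1/(n-1)) · Σ_k (x_{k,i} - mean_i) · (x_{k,j} - mean_j), divisor n-1 = 3:
  S[X,X] = ((1.5)·(1.5) + (1.5)·(1.5) + (-1.5)·(-1.5) + (-1.5)·(-1.5)) / 3 = 9/3 = 3
  S[X,Y] = ((1.5)·(0.5) + (1.5)·(-1.5) + (-1.5)·(2.5) + (-1.5)·(-1.5)) / 3 = -3/3 = -1
  S[Y,Y] = ((0.5)·(0.5) + (-1.5)·(-1.5) + (2.5)·(2.5) + (-1.5)·(-1.5)) / 3 = 11/3 = 3.6667
  S = [[3, -1],
 [-1, 3.6667]].

Step 3 — invert S. det(S) = 3·3.6667 - (-1)² = 10.
  S^{-1} = (1/det) · [[d, -b], [-b, a]] = [[0.3667, 0.1],
 [0.1, 0.3]].

Step 4 — quadratic form (x̄ - mu_0)^T · S^{-1} · (x̄ - mu_0):
  S^{-1} · (x̄ - mu_0) = (1, 1.5),
  (x̄ - mu_0)^T · [...] = (1.5)·(1) + (4.5)·(1.5) = 8.25.

Step 5 — scale by n: T² = 4 · 8.25 = 33.

T² ≈ 33


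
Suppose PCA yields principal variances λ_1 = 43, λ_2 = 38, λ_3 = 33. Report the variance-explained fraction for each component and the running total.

Step 1 — total variance = trace(Sigma) = Σ λ_i = 43 + 38 + 33 = 114.

Step 2 — fraction explained by component i = λ_i / Σ λ:
  PC1: 43/114 = 0.3772
  PC2: 38/114 = 0.3333
  PC3: 33/114 = 0.2895

Step 3 — cumulative fraction after k components = (λ_1 + ... + λ_k) / Σ λ:
  k = 1: 43/114 = 0.3772
  k = 2: (43 + 38)/114 = 81/114 = 0.7105
  k = 3: (43 + 38 + 33)/114 = 114/114 = 1

Summary (fraction, with percent):

explained: PC1 0.3772 (37.72%), PC2 0.3333 (33.33%), PC3 0.2895 (28.95%);  cumulative: 0.3772, 0.7105, 1


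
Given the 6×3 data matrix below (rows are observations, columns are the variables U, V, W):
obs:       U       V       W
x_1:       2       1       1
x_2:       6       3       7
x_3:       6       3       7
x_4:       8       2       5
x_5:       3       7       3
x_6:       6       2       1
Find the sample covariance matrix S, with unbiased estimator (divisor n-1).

Step 1 — column means:
  mean(U) = (2 + 6 + 6 + 8 + 3 + 6) / 6 = 31/6 = 5.1667
  mean(V) = (1 + 3 + 3 + 2 + 7 + 2) / 6 = 18/6 = 3
  mean(W) = (1 + 7 + 7 + 5 + 3 + 1) / 6 = 24/6 = 4

Step 2 — sample covariance S[i,j] = (1/(n-1)) · Σ_k (x_{k,i} - mean_i) · (x_{k,j} - mean_j), with n-1 = 5.
  S[U,U] = ((-3.1667)·(-3.1667) + (0.8333)·(0.8333) + (0.8333)·(0.8333) + (2.8333)·(2.8333) + (-2.1667)·(-2.1667) + (0.8333)·(0.8333)) / 5 = 24.8333/5 = 4.9667
  S[U,V] = ((-3.1667)·(-2) + (0.8333)·(0) + (0.8333)·(0) + (2.8333)·(-1) + (-2.1667)·(4) + (0.8333)·(-1)) / 5 = -6/5 = -1.2
  S[U,W] = ((-3.1667)·(-3) + (0.8333)·(3) + (0.8333)·(3) + (2.8333)·(1) + (-2.1667)·(-1) + (0.8333)·(-3)) / 5 = 17/5 = 3.4
  S[V,V] = ((-2)·(-2) + (0)·(0) + (0)·(0) + (-1)·(-1) + (4)·(4) + (-1)·(-1)) / 5 = 22/5 = 4.4
  S[V,W] = ((-2)·(-3) + (0)·(3) + (0)·(3) + (-1)·(1) + (4)·(-1) + (-1)·(-3)) / 5 = 4/5 = 0.8
  S[W,W] = ((-3)·(-3) + (3)·(3) + (3)·(3) + (1)·(1) + (-1)·(-1) + (-3)·(-3)) / 5 = 38/5 = 7.6

S is symmetric (S[j,i] = S[i,j]). Assembling:

S = [[4.9667, -1.2, 3.4],
 [-1.2, 4.4, 0.8],
 [3.4, 0.8, 7.6]]


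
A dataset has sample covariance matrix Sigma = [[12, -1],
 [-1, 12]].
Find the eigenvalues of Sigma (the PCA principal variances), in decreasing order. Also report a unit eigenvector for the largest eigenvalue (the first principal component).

Step 1 — characteristic polynomial of 2×2 Sigma:
  det(Sigma - λI) = λ² - trace · λ + det = 0.
  trace = 12 + 12 = 24, det = 12·12 - (-1)² = 143.
Step 2 — discriminant:
  Δ = trace² - 4·det = 576 - 572 = 4.
Step 3 — eigenvalues:
  λ = (trace ± √Δ)/2 = (24 ± 2)/2,
  λ_1 = 13,  λ_2 = 11.

Step 4 — unit eigenvector for λ_1: solve (Sigma - λ_1 I)v = 0. First row:
  (12 - 13)·v_x + (-1)·v_y = 0, i.e. (-1)·v_x + (-1)·v_y = 0,
  so v ∝ (b, λ_1 - a) = (-1, 1); multiply by -1 so the first entry is positive: u = (1, -1).
  ||u|| = √((1)² + (-1)²) = √(2) ≈ 1.4142,
  v_1 = u/||u|| ≈ (0.7071, -0.7071) (||v_1|| = 1).

λ_1 = 13,  λ_2 = 11;  v_1 ≈ (0.7071, -0.7071)


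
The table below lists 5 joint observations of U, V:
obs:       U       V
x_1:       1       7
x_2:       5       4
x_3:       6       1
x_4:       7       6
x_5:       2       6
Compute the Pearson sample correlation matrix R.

Step 1 — column means:
  mean(U) = (1 + 5 + 6 + 7 + 2) / 5 = 21/5 = 4.2
  mean(V) = (7 + 4 + 1 + 6 + 6) / 5 = 24/5 = 4.8

Step 2 — sample variances and covariances s[i,j] = (1/(n-1)) · Σ_k (x_{k,i} - mean_i) · (x_{k,j} - mean_j), with n-1 = 4:
  s[U,U] = ((-3.2)·(-3.2) + (0.8)·(0.8) + (1.8)·(1.8) + (2.8)·(2.8) + (-2.2)·(-2.2)) / 4 = 26.8/4 = 6.7
  s[U,V] = ((-3.2)·(2.2) + (0.8)·(-0.8) + (1.8)·(-3.8) + (2.8)·(1.2) + (-2.2)·(1.2)) / 4 = -13.8/4 = -3.45
  s[V,V] = ((2.2)·(2.2) + (-0.8)·(-0.8) + (-3.8)·(-3.8) + (1.2)·(1.2) + (1.2)·(1.2)) / 4 = 22.8/4 = 5.7
  Sample standard deviations s_i = √(s[i,i]):
  s(U) = √(6.7) = 2.5884
  s(V) = √(5.7) = 2.3875

Step 3 — r_{ij} = s_{ij} / (s_i · s_j):
  r[U,U] = 1 (diagonal).
  r[U,V] = -3.45 / (2.5884 · 2.3875) = -3.45 / 6.1798 = -0.5583
  r[V,V] = 1 (diagonal).

R is symmetric with unit diagonal. Assembling:

R = [[1, -0.5583],
 [-0.5583, 1]]


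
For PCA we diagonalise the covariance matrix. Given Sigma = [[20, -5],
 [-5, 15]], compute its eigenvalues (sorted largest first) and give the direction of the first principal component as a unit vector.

Step 1 — characteristic polynomial of 2×2 Sigma:
  det(Sigma - λI) = λ² - trace · λ + det = 0.
  trace = 20 + 15 = 35, det = 20·15 - (-5)² = 275.
Step 2 — discriminant:
  Δ = trace² - 4·det = 1225 - 1100 = 125.
Step 3 — eigenvalues:
  λ = (trace ± √Δ)/2 = (35 ± 11.1803)/2,
  λ_1 = 23.0902,  λ_2 = 11.9098.

Step 4 — unit eigenvector for λ_1: solve (Sigma - λ_1 I)v = 0. First row:
  (20 - 23.0902)·v_x + (-5)·v_y = 0, i.e. (-3.0902)·v_x + (-5)·v_y = 0,
  so v ∝ (b, λ_1 - a) = (-5, 3.0902); multiply by -1 so the first entry is positive: u = (5, -3.0902).
  ||u|| = √((5)² + (-3.0902)²) = √(34.5492) ≈ 5.8779,
  v_1 = u/||u|| ≈ (0.8507, -0.5257) (||v_1|| = 1).

λ_1 = 23.0902,  λ_2 = 11.9098;  v_1 ≈ (0.8507, -0.5257)


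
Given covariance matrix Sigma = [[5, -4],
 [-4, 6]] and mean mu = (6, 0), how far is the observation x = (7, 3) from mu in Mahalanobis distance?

Step 1 — centre the observation: (x - mu) = (1, 3).

Step 2 — invert Sigma. det(Sigma) = 5·6 - (-4)² = 14.
  Sigma^{-1} = (1/det) · [[d, -b], [-b, a]] = [[0.4286, 0.2857],
 [0.2857, 0.3571]].

Step 3 — form the quadratic (x - mu)^T · Sigma^{-1} · (x - mu):
  Sigma^{-1} · (x - mu) = (1.2857, 1.3571).
  (x - mu)^T · [Sigma^{-1} · (x - mu)] = (1)·(1.2857) + (3)·(1.3571) = 5.3571.

Step 4 — take square root: d = √(5.3571) ≈ 2.3146.

d(x, mu) = √(5.3571) ≈ 2.3146


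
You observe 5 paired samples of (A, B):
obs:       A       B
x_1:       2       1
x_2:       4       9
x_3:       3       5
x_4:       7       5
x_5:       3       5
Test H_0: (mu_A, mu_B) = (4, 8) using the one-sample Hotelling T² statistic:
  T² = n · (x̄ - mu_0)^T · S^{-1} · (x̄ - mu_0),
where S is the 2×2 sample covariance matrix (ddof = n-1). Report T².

Step 1 — sample mean vector:
  mean(A) = (2 + 4 + 3 + 7 + 3) / 5 = 19/5 = 3.8
  mean(B) = (1 + 9 + 5 + 5 + 5) / 5 = 25/5 = 5
  x̄ = (3.8, 5),  deviation x̄ - mu_0 = (3.8, 5) - (4, 8) = (-0.2, -3).

Step 2 — sample covariance matrix, S[i,j] = (1/(n-1)) · Σ_k (x_{k,i} - mean_i) · (x_{k,j} - mean_j), divisor n-1 = 4:
  S[A,A] = ((-1.8)·(-1.8) + (0.2)·(0.2) + (-0.8)·(-0.8) + (3.2)·(3.2) + (-0.8)·(-0.8)) / 4 = 14.8/4 = 3.7
  S[A,B] = ((-1.8)·(-4) + (0.2)·(4) + (-0.8)·(0) + (3.2)·(0) + (-0.8)·(0)) / 4 = 8/4 = 2
  S[B,B] = ((-4)·(-4) + (4)·(4) + (0)·(0) + (0)·(0) + (0)·(0)) / 4 = 32/4 = 8
  S = [[3.7, 2],
 [2, 8]].

Step 3 — invert S. det(S) = 3.7·8 - (2)² = 25.6.
  S^{-1} = (1/det) · [[d, -b], [-b, a]] = [[0.3125, -0.0781],
 [-0.0781, 0.1445]].

Step 4 — quadratic form (x̄ - mu_0)^T · S^{-1} · (x̄ - mu_0):
  S^{-1} · (x̄ - mu_0) = (0.1719, -0.418),
  (x̄ - mu_0)^T · [...] = (-0.2)·(0.1719) + (-3)·(-0.418) = 1.2195.

Step 5 — scale by n: T² = 5 · 1.2195 = 6.0977.

T² ≈ 6.0977


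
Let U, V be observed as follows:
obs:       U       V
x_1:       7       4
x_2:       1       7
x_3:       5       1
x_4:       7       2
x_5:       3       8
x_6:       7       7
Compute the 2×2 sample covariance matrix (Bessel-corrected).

Step 1 — column means:
  mean(U) = (7 + 1 + 5 + 7 + 3 + 7) / 6 = 30/6 = 5
  mean(V) = (4 + 7 + 1 + 2 + 8 + 7) / 6 = 29/6 = 4.8333

Step 2 — sample covariance S[i,j] = (1/(n-1)) · Σ_k (x_{k,i} - mean_i) · (x_{k,j} - mean_j), with n-1 = 5.
  S[U,U] = ((2)·(2) + (-4)·(-4) + (0)·(0) + (2)·(2) + (-2)·(-2) + (2)·(2)) / 5 = 32/5 = 6.4
  S[U,V] = ((2)·(-0.8333) + (-4)·(2.1667) + (0)·(-3.8333) + (2)·(-2.8333) + (-2)·(3.1667) + (2)·(2.1667)) / 5 = -18/5 = -3.6
  S[V,V] = ((-0.8333)·(-0.8333) + (2.1667)·(2.1667) + (-3.8333)·(-3.8333) + (-2.8333)·(-2.8333) + (3.1667)·(3.1667) + (2.1667)·(2.1667)) / 5 = 42.8333/5 = 8.5667

S is symmetric (S[j,i] = S[i,j]). Assembling:

S = [[6.4, -3.6],
 [-3.6, 8.5667]]


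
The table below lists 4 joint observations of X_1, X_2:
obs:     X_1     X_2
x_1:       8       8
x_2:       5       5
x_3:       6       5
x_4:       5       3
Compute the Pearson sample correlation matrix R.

Step 1 — column means:
  mean(X_1) = (8 + 5 + 6 + 5) / 4 = 24/4 = 6
  mean(X_2) = (8 + 5 + 5 + 3) / 4 = 21/4 = 5.25

Step 2 — sample variances and covariances s[i,j] = (1/(n-1)) · Σ_k (x_{k,i} - mean_i) · (x_{k,j} - mean_j), with n-1 = 3:
  s[X_1,X_1] = ((2)·(2) + (-1)·(-1) + (0)·(0) + (-1)·(-1)) / 3 = 6/3 = 2
  s[X_1,X_2] = ((2)·(2.75) + (-1)·(-0.25) + (0)·(-0.25) + (-1)·(-2.25)) / 3 = 8/3 = 2.6667
  s[X_2,X_2] = ((2.75)·(2.75) + (-0.25)·(-0.25) + (-0.25)·(-0.25) + (-2.25)·(-2.25)) / 3 = 12.75/3 = 4.25
  Sample standard deviations s_i = √(s[i,i]):
  s(X_1) = √(2) = 1.4142
  s(X_2) = √(4.25) = 2.0616

Step 3 — r_{ij} = s_{ij} / (s_i · s_j):
  r[X_1,X_1] = 1 (diagonal).
  r[X_1,X_2] = 2.6667 / (1.4142 · 2.0616) = 2.6667 / 2.9155 = 0.9147
  r[X_2,X_2] = 1 (diagonal).

R is symmetric with unit diagonal. Assembling:

R = [[1, 0.9147],
 [0.9147, 1]]


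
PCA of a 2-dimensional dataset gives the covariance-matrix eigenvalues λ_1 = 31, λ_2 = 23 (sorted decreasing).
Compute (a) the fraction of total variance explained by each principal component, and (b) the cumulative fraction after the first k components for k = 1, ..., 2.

Step 1 — total variance = trace(Sigma) = Σ λ_i = 31 + 23 = 54.

Step 2 — fraction explained by component i = λ_i / Σ λ:
  PC1: 31/54 = 0.5741
  PC2: 23/54 = 0.4259

Step 3 — cumulative fraction after k components = (λ_1 + ... + λ_k) / Σ λ:
  k = 1: 31/54 = 0.5741
  k = 2: (31 + 23)/54 = 54/54 = 1

Summary (fraction, with percent):

explained: PC1 0.5741 (57.41%), PC2 0.4259 (42.59%);  cumulative: 0.5741, 1


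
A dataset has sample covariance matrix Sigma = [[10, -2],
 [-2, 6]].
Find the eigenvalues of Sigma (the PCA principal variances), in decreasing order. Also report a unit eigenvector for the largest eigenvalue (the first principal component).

Step 1 — characteristic polynomial of 2×2 Sigma:
  det(Sigma - λI) = λ² - trace · λ + det = 0.
  trace = 10 + 6 = 16, det = 10·6 - (-2)² = 56.
Step 2 — discriminant:
  Δ = trace² - 4·det = 256 - 224 = 32.
Step 3 — eigenvalues:
  λ = (trace ± √Δ)/2 = (16 ± 5.6569)/2,
  λ_1 = 10.8284,  λ_2 = 5.1716.

Step 4 — unit eigenvector for λ_1: solve (Sigma - λ_1 I)v = 0. First row:
  (10 - 10.8284)·v_x + (-2)·v_y = 0, i.e. (-0.8284)·v_x + (-2)·v_y = 0,
  so v ∝ (b, λ_1 - a) = (-2, 0.8284); multiply by -1 so the first entry is positive: u = (2, -0.8284).
  ||u|| = √((2)² + (-0.8284)²) = √(4.6863) ≈ 2.1648,
  v_1 = u/||u|| ≈ (0.9239, -0.3827) (||v_1|| = 1).

λ_1 = 10.8284,  λ_2 = 5.1716;  v_1 ≈ (0.9239, -0.3827)


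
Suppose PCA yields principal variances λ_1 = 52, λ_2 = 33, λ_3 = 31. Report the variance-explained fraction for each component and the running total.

Step 1 — total variance = trace(Sigma) = Σ λ_i = 52 + 33 + 31 = 116.

Step 2 — fraction explained by component i = λ_i / Σ λ:
  PC1: 52/116 = 0.4483
  PC2: 33/116 = 0.2845
  PC3: 31/116 = 0.2672

Step 3 — cumulative fraction after k components = (λ_1 + ... + λ_k) / Σ λ:
  k = 1: 52/116 = 0.4483
  k = 2: (52 + 33)/116 = 85/116 = 0.7328
  k = 3: (52 + 33 + 31)/116 = 116/116 = 1

Summary (fraction, with percent):

explained: PC1 0.4483 (44.83%), PC2 0.2845 (28.45%), PC3 0.2672 (26.72%);  cumulative: 0.4483, 0.7328, 1


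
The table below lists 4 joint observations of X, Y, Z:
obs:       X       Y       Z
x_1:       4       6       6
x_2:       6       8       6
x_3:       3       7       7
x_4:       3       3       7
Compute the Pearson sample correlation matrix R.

Step 1 — column means:
  mean(X) = (4 + 6 + 3 + 3) / 4 = 16/4 = 4
  mean(Y) = (6 + 8 + 7 + 3) / 4 = 24/4 = 6
  mean(Z) = (6 + 6 + 7 + 7) / 4 = 26/4 = 6.5

Step 2 — sample variances and covariances s[i,j] = (1/(n-1)) · Σ_k (x_{k,i} - mean_i) · (x_{k,j} - mean_j), with n-1 = 3:
  s[X,X] = ((0)·(0) + (2)·(2) + (-1)·(-1) + (-1)·(-1)) / 3 = 6/3 = 2
  s[X,Y] = ((0)·(0) + (2)·(2) + (-1)·(1) + (-1)·(-3)) / 3 = 6/3 = 2
  s[X,Z] = ((0)·(-0.5) + (2)·(-0.5) + (-1)·(0.5) + (-1)·(0.5)) / 3 = -2/3 = -0.6667
  s[Y,Y] = ((0)·(0) + (2)·(2) + (1)·(1) + (-3)·(-3)) / 3 = 14/3 = 4.6667
  s[Y,Z] = ((0)·(-0.5) + (2)·(-0.5) + (1)·(0.5) + (-3)·(0.5)) / 3 = -2/3 = -0.6667
  s[Z,Z] = ((-0.5)·(-0.5) + (-0.5)·(-0.5) + (0.5)·(0.5) + (0.5)·(0.5)) / 3 = 1/3 = 0.3333
  Sample standard deviations s_i = √(s[i,i]):
  s(X) = √(2) = 1.4142
  s(Y) = √(4.6667) = 2.1602
  s(Z) = √(0.3333) = 0.5774

Step 3 — r_{ij} = s_{ij} / (s_i · s_j):
  r[X,X] = 1 (diagonal).
  r[X,Y] = 2 / (1.4142 · 2.1602) = 2 / 3.0551 = 0.6547
  r[X,Z] = -0.6667 / (1.4142 · 0.5774) = -0.6667 / 0.8165 = -0.8165
  r[Y,Y] = 1 (diagonal).
  r[Y,Z] = -0.6667 / (2.1602 · 0.5774) = -0.6667 / 1.2472 = -0.5345
  r[Z,Z] = 1 (diagonal).

R is symmetric with unit diagonal. Assembling:

R = [[1, 0.6547, -0.8165],
 [0.6547, 1, -0.5345],
 [-0.8165, -0.5345, 1]]


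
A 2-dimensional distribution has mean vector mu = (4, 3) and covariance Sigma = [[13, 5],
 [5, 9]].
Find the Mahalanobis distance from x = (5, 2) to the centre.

Step 1 — centre the observation: (x - mu) = (1, -1).

Step 2 — invert Sigma. det(Sigma) = 13·9 - (5)² = 92.
  Sigma^{-1} = (1/det) · [[d, -b], [-b, a]] = [[0.0978, -0.0543],
 [-0.0543, 0.1413]].

Step 3 — form the quadratic (x - mu)^T · Sigma^{-1} · (x - mu):
  Sigma^{-1} · (x - mu) = (0.1522, -0.1957).
  (x - mu)^T · [Sigma^{-1} · (x - mu)] = (1)·(0.1522) + (-1)·(-0.1957) = 0.3478.

Step 4 — take square root: d = √(0.3478) ≈ 0.5898.

d(x, mu) = √(0.3478) ≈ 0.5898


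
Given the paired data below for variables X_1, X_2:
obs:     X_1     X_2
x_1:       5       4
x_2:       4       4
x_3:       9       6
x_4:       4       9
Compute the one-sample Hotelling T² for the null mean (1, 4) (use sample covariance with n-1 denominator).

Step 1 — sample mean vector:
  mean(X_1) = (5 + 4 + 9 + 4) / 4 = 22/4 = 5.5
  mean(X_2) = (4 + 4 + 6 + 9) / 4 = 23/4 = 5.75
  x̄ = (5.5, 5.75),  deviation x̄ - mu_0 = (5.5, 5.75) - (1, 4) = (4.5, 1.75).

Step 2 — sample covariance matrix, S[i,j] = (1/(n-1)) · Σ_k (x_{k,i} - mean_i) · (x_{k,j} - mean_j), divisor n-1 = 3:
  S[X_1,X_1] = ((-0.5)·(-0.5) + (-1.5)·(-1.5) + (3.5)·(3.5) + (-1.5)·(-1.5)) / 3 = 17/3 = 5.6667
  S[X_1,X_2] = ((-0.5)·(-1.75) + (-1.5)·(-1.75) + (3.5)·(0.25) + (-1.5)·(3.25)) / 3 = -0.5/3 = -0.1667
  S[X_2,X_2] = ((-1.75)·(-1.75) + (-1.75)·(-1.75) + (0.25)·(0.25) + (3.25)·(3.25)) / 3 = 16.75/3 = 5.5833
  S = [[5.6667, -0.1667],
 [-0.1667, 5.5833]].

Step 3 — invert S. det(S) = 5.6667·5.5833 - (-0.1667)² = 31.6111.
  S^{-1} = (1/det) · [[d, -b], [-b, a]] = [[0.1766, 0.0053],
 [0.0053, 0.1793]].

Step 4 — quadratic form (x̄ - mu_0)^T · S^{-1} · (x̄ - mu_0):
  S^{-1} · (x̄ - mu_0) = (0.804, 0.3374),
  (x̄ - mu_0)^T · [...] = (4.5)·(0.804) + (1.75)·(0.3374) = 4.2087.

Step 5 — scale by n: T² = 4 · 4.2087 = 16.8348.

T² ≈ 16.8348
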